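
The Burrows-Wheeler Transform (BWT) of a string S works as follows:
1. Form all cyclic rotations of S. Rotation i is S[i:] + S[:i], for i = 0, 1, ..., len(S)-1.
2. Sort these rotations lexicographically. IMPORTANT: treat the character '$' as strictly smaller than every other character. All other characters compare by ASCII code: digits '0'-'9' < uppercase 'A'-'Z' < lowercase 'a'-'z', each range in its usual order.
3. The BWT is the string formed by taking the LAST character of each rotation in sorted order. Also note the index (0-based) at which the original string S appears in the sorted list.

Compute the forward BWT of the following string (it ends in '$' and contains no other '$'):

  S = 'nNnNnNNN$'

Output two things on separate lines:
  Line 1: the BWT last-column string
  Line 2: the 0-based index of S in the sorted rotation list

Answer: NNNnnnNN$
8

Derivation:
All 9 rotations (rotation i = S[i:]+S[:i]):
  rot[0] = nNnNnNNN$
  rot[1] = NnNnNNN$n
  rot[2] = nNnNNN$nN
  rot[3] = NnNNN$nNn
  rot[4] = nNNN$nNnN
  rot[5] = NNN$nNnNn
  rot[6] = NN$nNnNnN
  rot[7] = N$nNnNnNN
  rot[8] = $nNnNnNNN
Sorted (with $ < everything):
  sorted[0] = $nNnNnNNN  (last char: 'N')
  sorted[1] = N$nNnNnNN  (last char: 'N')
  sorted[2] = NN$nNnNnN  (last char: 'N')
  sorted[3] = NNN$nNnNn  (last char: 'n')
  sorted[4] = NnNNN$nNn  (last char: 'n')
  sorted[5] = NnNnNNN$n  (last char: 'n')
  sorted[6] = nNNN$nNnN  (last char: 'N')
  sorted[7] = nNnNNN$nN  (last char: 'N')
  sorted[8] = nNnNnNNN$  (last char: '$')
Last column: NNNnnnNN$
Original string S is at sorted index 8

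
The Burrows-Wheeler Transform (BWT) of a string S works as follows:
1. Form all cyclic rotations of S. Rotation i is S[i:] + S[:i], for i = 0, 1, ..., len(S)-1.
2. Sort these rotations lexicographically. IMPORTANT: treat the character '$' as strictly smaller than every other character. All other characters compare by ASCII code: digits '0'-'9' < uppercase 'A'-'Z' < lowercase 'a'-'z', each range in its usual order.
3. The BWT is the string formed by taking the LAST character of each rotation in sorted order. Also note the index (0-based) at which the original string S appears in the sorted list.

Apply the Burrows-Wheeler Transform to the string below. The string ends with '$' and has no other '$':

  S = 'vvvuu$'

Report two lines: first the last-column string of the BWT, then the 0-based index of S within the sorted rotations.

Answer: uuvvv$
5

Derivation:
All 6 rotations (rotation i = S[i:]+S[:i]):
  rot[0] = vvvuu$
  rot[1] = vvuu$v
  rot[2] = vuu$vv
  rot[3] = uu$vvv
  rot[4] = u$vvvu
  rot[5] = $vvvuu
Sorted (with $ < everything):
  sorted[0] = $vvvuu  (last char: 'u')
  sorted[1] = u$vvvu  (last char: 'u')
  sorted[2] = uu$vvv  (last char: 'v')
  sorted[3] = vuu$vv  (last char: 'v')
  sorted[4] = vvuu$v  (last char: 'v')
  sorted[5] = vvvuu$  (last char: '$')
Last column: uuvvv$
Original string S is at sorted index 5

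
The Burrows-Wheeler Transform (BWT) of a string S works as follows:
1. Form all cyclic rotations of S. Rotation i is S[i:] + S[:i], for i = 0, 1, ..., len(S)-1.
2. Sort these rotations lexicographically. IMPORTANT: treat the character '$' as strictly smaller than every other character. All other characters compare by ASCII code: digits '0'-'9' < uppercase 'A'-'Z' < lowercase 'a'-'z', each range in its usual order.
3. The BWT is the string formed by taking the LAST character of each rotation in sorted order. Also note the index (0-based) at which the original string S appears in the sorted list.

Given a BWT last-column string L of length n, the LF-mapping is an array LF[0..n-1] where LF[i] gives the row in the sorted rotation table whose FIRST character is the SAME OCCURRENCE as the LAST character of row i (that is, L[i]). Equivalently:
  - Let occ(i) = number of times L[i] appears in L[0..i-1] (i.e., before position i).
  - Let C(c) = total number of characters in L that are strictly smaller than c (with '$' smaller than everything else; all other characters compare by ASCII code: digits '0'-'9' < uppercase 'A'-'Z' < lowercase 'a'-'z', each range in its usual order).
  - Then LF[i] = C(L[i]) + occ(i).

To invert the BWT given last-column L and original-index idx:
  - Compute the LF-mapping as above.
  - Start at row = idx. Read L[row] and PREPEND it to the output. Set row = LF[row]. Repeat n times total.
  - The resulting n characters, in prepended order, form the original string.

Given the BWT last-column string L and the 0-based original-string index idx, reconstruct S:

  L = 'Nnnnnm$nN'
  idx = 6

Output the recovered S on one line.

LF mapping: 1 4 5 6 7 3 0 8 2
Walk LF starting at row 6, prepending L[row]:
  step 1: row=6, L[6]='$', prepend. Next row=LF[6]=0
  step 2: row=0, L[0]='N', prepend. Next row=LF[0]=1
  step 3: row=1, L[1]='n', prepend. Next row=LF[1]=4
  step 4: row=4, L[4]='n', prepend. Next row=LF[4]=7
  step 5: row=7, L[7]='n', prepend. Next row=LF[7]=8
  step 6: row=8, L[8]='N', prepend. Next row=LF[8]=2
  step 7: row=2, L[2]='n', prepend. Next row=LF[2]=5
  step 8: row=5, L[5]='m', prepend. Next row=LF[5]=3
  step 9: row=3, L[3]='n', prepend. Next row=LF[3]=6
Reversed output: nmnNnnnN$

Answer: nmnNnnnN$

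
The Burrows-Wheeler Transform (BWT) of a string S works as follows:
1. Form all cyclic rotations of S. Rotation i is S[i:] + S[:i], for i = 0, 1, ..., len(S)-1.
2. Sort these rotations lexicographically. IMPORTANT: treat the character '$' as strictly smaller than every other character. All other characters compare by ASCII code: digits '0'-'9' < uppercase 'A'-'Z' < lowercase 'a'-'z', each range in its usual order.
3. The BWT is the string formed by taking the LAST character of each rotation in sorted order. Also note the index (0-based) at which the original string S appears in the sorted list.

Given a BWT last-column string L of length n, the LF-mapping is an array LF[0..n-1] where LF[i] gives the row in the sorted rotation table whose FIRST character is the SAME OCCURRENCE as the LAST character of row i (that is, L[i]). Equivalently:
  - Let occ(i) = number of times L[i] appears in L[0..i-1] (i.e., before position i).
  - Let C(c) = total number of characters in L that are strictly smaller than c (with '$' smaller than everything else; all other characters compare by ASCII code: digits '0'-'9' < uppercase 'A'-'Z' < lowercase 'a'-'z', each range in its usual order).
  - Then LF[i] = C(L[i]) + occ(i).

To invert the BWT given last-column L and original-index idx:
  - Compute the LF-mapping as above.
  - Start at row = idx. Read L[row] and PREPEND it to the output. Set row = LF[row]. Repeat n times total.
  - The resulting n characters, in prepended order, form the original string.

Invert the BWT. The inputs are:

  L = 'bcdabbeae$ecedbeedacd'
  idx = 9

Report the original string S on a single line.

Answer: cdabdeecaaeddeceebbb$

Derivation:
LF mapping: 4 8 11 1 5 6 15 2 16 0 17 9 18 12 7 19 20 13 3 10 14
Walk LF starting at row 9, prepending L[row]:
  step 1: row=9, L[9]='$', prepend. Next row=LF[9]=0
  step 2: row=0, L[0]='b', prepend. Next row=LF[0]=4
  step 3: row=4, L[4]='b', prepend. Next row=LF[4]=5
  step 4: row=5, L[5]='b', prepend. Next row=LF[5]=6
  step 5: row=6, L[6]='e', prepend. Next row=LF[6]=15
  step 6: row=15, L[15]='e', prepend. Next row=LF[15]=19
  step 7: row=19, L[19]='c', prepend. Next row=LF[19]=10
  step 8: row=10, L[10]='e', prepend. Next row=LF[10]=17
  step 9: row=17, L[17]='d', prepend. Next row=LF[17]=13
  step 10: row=13, L[13]='d', prepend. Next row=LF[13]=12
  step 11: row=12, L[12]='e', prepend. Next row=LF[12]=18
  step 12: row=18, L[18]='a', prepend. Next row=LF[18]=3
  step 13: row=3, L[3]='a', prepend. Next row=LF[3]=1
  step 14: row=1, L[1]='c', prepend. Next row=LF[1]=8
  step 15: row=8, L[8]='e', prepend. Next row=LF[8]=16
  step 16: row=16, L[16]='e', prepend. Next row=LF[16]=20
  step 17: row=20, L[20]='d', prepend. Next row=LF[20]=14
  step 18: row=14, L[14]='b', prepend. Next row=LF[14]=7
  step 19: row=7, L[7]='a', prepend. Next row=LF[7]=2
  step 20: row=2, L[2]='d', prepend. Next row=LF[2]=11
  step 21: row=11, L[11]='c', prepend. Next row=LF[11]=9
Reversed output: cdabdeecaaeddeceebbb$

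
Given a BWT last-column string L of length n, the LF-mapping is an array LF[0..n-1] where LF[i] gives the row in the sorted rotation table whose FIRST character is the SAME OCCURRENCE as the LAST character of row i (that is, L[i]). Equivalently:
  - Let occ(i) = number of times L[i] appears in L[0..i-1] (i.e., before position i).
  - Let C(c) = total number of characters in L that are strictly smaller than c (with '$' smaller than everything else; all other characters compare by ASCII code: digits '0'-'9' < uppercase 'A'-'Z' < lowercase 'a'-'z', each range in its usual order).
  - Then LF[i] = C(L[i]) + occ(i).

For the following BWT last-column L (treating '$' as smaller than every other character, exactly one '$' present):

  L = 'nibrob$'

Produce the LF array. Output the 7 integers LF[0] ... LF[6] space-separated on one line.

Char counts: '$':1, 'b':2, 'i':1, 'n':1, 'o':1, 'r':1
C (first-col start): C('$')=0, C('b')=1, C('i')=3, C('n')=4, C('o')=5, C('r')=6
L[0]='n': occ=0, LF[0]=C('n')+0=4+0=4
L[1]='i': occ=0, LF[1]=C('i')+0=3+0=3
L[2]='b': occ=0, LF[2]=C('b')+0=1+0=1
L[3]='r': occ=0, LF[3]=C('r')+0=6+0=6
L[4]='o': occ=0, LF[4]=C('o')+0=5+0=5
L[5]='b': occ=1, LF[5]=C('b')+1=1+1=2
L[6]='$': occ=0, LF[6]=C('$')+0=0+0=0

Answer: 4 3 1 6 5 2 0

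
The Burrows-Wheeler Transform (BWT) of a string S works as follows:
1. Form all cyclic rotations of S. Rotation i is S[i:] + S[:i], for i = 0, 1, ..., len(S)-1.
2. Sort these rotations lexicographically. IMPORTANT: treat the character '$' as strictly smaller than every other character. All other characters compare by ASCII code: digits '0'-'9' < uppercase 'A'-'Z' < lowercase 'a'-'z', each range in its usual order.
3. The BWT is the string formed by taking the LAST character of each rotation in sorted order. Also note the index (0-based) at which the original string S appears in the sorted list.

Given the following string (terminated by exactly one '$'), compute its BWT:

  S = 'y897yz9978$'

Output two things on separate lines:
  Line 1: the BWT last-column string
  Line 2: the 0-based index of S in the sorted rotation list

All 11 rotations (rotation i = S[i:]+S[:i]):
  rot[0] = y897yz9978$
  rot[1] = 897yz9978$y
  rot[2] = 97yz9978$y8
  rot[3] = 7yz9978$y89
  rot[4] = yz9978$y897
  rot[5] = z9978$y897y
  rot[6] = 9978$y897yz
  rot[7] = 978$y897yz9
  rot[8] = 78$y897yz99
  rot[9] = 8$y897yz997
  rot[10] = $y897yz9978
Sorted (with $ < everything):
  sorted[0] = $y897yz9978  (last char: '8')
  sorted[1] = 78$y897yz99  (last char: '9')
  sorted[2] = 7yz9978$y89  (last char: '9')
  sorted[3] = 8$y897yz997  (last char: '7')
  sorted[4] = 897yz9978$y  (last char: 'y')
  sorted[5] = 978$y897yz9  (last char: '9')
  sorted[6] = 97yz9978$y8  (last char: '8')
  sorted[7] = 9978$y897yz  (last char: 'z')
  sorted[8] = y897yz9978$  (last char: '$')
  sorted[9] = yz9978$y897  (last char: '7')
  sorted[10] = z9978$y897y  (last char: 'y')
Last column: 8997y98z$7y
Original string S is at sorted index 8

Answer: 8997y98z$7y
8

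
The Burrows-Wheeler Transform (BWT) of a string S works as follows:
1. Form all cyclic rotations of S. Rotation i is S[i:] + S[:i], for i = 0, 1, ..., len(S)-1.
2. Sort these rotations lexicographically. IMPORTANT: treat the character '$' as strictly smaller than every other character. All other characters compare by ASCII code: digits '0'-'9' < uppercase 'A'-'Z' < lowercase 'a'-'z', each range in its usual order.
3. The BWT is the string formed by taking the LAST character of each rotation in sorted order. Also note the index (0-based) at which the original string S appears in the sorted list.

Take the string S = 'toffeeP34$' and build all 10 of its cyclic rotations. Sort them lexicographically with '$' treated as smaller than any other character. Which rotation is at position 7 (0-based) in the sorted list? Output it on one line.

Answer: ffeeP34$to

Derivation:
All 10 rotations (rotation i = S[i:]+S[:i]):
  rot[0] = toffeeP34$
  rot[1] = offeeP34$t
  rot[2] = ffeeP34$to
  rot[3] = feeP34$tof
  rot[4] = eeP34$toff
  rot[5] = eP34$toffe
  rot[6] = P34$toffee
  rot[7] = 34$toffeeP
  rot[8] = 4$toffeeP3
  rot[9] = $toffeeP34
Sorted (with $ < everything):
  sorted[0] = $toffeeP34
  sorted[1] = 34$toffeeP
  sorted[2] = 4$toffeeP3
  sorted[3] = P34$toffee
  sorted[4] = eP34$toffe
  sorted[5] = eeP34$toff
  sorted[6] = feeP34$tof
  sorted[7] = ffeeP34$to
  sorted[8] = offeeP34$t
  sorted[9] = toffeeP34$
sorted[7] = ffeeP34$to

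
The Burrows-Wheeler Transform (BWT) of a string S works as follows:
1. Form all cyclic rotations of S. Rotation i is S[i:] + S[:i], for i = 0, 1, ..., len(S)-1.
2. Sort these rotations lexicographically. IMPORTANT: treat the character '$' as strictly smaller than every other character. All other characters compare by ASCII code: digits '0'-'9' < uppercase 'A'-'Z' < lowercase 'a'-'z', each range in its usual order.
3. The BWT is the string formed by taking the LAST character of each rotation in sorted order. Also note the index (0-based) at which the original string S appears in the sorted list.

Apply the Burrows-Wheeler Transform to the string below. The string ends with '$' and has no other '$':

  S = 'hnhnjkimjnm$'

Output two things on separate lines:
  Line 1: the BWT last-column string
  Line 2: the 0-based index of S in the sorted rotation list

Answer: m$nknmjnihhj
1

Derivation:
All 12 rotations (rotation i = S[i:]+S[:i]):
  rot[0] = hnhnjkimjnm$
  rot[1] = nhnjkimjnm$h
  rot[2] = hnjkimjnm$hn
  rot[3] = njkimjnm$hnh
  rot[4] = jkimjnm$hnhn
  rot[5] = kimjnm$hnhnj
  rot[6] = imjnm$hnhnjk
  rot[7] = mjnm$hnhnjki
  rot[8] = jnm$hnhnjkim
  rot[9] = nm$hnhnjkimj
  rot[10] = m$hnhnjkimjn
  rot[11] = $hnhnjkimjnm
Sorted (with $ < everything):
  sorted[0] = $hnhnjkimjnm  (last char: 'm')
  sorted[1] = hnhnjkimjnm$  (last char: '$')
  sorted[2] = hnjkimjnm$hn  (last char: 'n')
  sorted[3] = imjnm$hnhnjk  (last char: 'k')
  sorted[4] = jkimjnm$hnhn  (last char: 'n')
  sorted[5] = jnm$hnhnjkim  (last char: 'm')
  sorted[6] = kimjnm$hnhnj  (last char: 'j')
  sorted[7] = m$hnhnjkimjn  (last char: 'n')
  sorted[8] = mjnm$hnhnjki  (last char: 'i')
  sorted[9] = nhnjkimjnm$h  (last char: 'h')
  sorted[10] = njkimjnm$hnh  (last char: 'h')
  sorted[11] = nm$hnhnjkimj  (last char: 'j')
Last column: m$nknmjnihhj
Original string S is at sorted index 1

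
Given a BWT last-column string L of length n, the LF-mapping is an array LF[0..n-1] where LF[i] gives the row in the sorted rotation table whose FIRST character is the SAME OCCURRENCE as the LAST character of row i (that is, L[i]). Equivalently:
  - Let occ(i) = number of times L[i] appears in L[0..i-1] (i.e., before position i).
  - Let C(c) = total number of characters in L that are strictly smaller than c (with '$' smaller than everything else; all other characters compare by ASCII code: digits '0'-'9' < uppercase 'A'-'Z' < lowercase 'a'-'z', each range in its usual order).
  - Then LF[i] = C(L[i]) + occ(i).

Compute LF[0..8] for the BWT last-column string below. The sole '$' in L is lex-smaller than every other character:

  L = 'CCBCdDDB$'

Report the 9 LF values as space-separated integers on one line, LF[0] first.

Char counts: '$':1, 'B':2, 'C':3, 'D':2, 'd':1
C (first-col start): C('$')=0, C('B')=1, C('C')=3, C('D')=6, C('d')=8
L[0]='C': occ=0, LF[0]=C('C')+0=3+0=3
L[1]='C': occ=1, LF[1]=C('C')+1=3+1=4
L[2]='B': occ=0, LF[2]=C('B')+0=1+0=1
L[3]='C': occ=2, LF[3]=C('C')+2=3+2=5
L[4]='d': occ=0, LF[4]=C('d')+0=8+0=8
L[5]='D': occ=0, LF[5]=C('D')+0=6+0=6
L[6]='D': occ=1, LF[6]=C('D')+1=6+1=7
L[7]='B': occ=1, LF[7]=C('B')+1=1+1=2
L[8]='$': occ=0, LF[8]=C('$')+0=0+0=0

Answer: 3 4 1 5 8 6 7 2 0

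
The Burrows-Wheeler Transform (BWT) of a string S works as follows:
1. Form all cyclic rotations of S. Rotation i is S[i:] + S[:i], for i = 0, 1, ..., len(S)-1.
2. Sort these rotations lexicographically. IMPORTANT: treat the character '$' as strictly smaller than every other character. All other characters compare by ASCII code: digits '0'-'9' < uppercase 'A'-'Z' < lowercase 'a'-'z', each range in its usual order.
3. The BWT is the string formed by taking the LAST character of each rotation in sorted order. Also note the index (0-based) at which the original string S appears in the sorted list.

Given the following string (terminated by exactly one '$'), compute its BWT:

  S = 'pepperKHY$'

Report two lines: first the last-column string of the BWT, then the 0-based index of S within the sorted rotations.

All 10 rotations (rotation i = S[i:]+S[:i]):
  rot[0] = pepperKHY$
  rot[1] = epperKHY$p
  rot[2] = pperKHY$pe
  rot[3] = perKHY$pep
  rot[4] = erKHY$pepp
  rot[5] = rKHY$peppe
  rot[6] = KHY$pepper
  rot[7] = HY$pepperK
  rot[8] = Y$pepperKH
  rot[9] = $pepperKHY
Sorted (with $ < everything):
  sorted[0] = $pepperKHY  (last char: 'Y')
  sorted[1] = HY$pepperK  (last char: 'K')
  sorted[2] = KHY$pepper  (last char: 'r')
  sorted[3] = Y$pepperKH  (last char: 'H')
  sorted[4] = epperKHY$p  (last char: 'p')
  sorted[5] = erKHY$pepp  (last char: 'p')
  sorted[6] = pepperKHY$  (last char: '$')
  sorted[7] = perKHY$pep  (last char: 'p')
  sorted[8] = pperKHY$pe  (last char: 'e')
  sorted[9] = rKHY$peppe  (last char: 'e')
Last column: YKrHpp$pee
Original string S is at sorted index 6

Answer: YKrHpp$pee
6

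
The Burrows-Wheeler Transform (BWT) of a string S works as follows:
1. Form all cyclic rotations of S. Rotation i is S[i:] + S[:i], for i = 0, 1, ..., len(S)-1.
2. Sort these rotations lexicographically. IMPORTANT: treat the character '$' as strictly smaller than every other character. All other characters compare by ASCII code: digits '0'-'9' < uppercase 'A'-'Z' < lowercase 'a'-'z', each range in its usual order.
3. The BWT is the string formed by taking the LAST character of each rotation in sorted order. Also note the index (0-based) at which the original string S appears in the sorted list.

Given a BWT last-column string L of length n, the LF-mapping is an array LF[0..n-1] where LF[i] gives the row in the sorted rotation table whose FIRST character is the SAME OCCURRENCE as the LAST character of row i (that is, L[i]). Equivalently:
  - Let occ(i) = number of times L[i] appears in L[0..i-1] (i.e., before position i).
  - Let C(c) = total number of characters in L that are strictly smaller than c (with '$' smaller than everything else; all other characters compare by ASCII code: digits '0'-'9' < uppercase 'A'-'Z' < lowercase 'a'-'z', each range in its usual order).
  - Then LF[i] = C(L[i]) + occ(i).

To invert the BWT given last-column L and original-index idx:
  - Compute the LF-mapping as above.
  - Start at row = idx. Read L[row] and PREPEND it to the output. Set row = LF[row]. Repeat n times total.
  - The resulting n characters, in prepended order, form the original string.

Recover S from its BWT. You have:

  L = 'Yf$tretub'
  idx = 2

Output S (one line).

LF mapping: 1 4 0 6 5 3 7 8 2
Walk LF starting at row 2, prepending L[row]:
  step 1: row=2, L[2]='$', prepend. Next row=LF[2]=0
  step 2: row=0, L[0]='Y', prepend. Next row=LF[0]=1
  step 3: row=1, L[1]='f', prepend. Next row=LF[1]=4
  step 4: row=4, L[4]='r', prepend. Next row=LF[4]=5
  step 5: row=5, L[5]='e', prepend. Next row=LF[5]=3
  step 6: row=3, L[3]='t', prepend. Next row=LF[3]=6
  step 7: row=6, L[6]='t', prepend. Next row=LF[6]=7
  step 8: row=7, L[7]='u', prepend. Next row=LF[7]=8
  step 9: row=8, L[8]='b', prepend. Next row=LF[8]=2
Reversed output: butterfY$

Answer: butterfY$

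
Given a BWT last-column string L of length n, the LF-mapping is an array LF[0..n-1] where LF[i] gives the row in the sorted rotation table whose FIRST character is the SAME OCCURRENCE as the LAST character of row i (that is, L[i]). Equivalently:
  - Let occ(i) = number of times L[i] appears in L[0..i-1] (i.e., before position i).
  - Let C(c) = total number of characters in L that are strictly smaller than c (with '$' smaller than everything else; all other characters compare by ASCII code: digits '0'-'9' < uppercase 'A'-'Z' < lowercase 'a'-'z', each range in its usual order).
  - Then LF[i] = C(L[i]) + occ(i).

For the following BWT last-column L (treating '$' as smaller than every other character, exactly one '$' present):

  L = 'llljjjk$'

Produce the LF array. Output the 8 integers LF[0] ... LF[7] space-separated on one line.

Answer: 5 6 7 1 2 3 4 0

Derivation:
Char counts: '$':1, 'j':3, 'k':1, 'l':3
C (first-col start): C('$')=0, C('j')=1, C('k')=4, C('l')=5
L[0]='l': occ=0, LF[0]=C('l')+0=5+0=5
L[1]='l': occ=1, LF[1]=C('l')+1=5+1=6
L[2]='l': occ=2, LF[2]=C('l')+2=5+2=7
L[3]='j': occ=0, LF[3]=C('j')+0=1+0=1
L[4]='j': occ=1, LF[4]=C('j')+1=1+1=2
L[5]='j': occ=2, LF[5]=C('j')+2=1+2=3
L[6]='k': occ=0, LF[6]=C('k')+0=4+0=4
L[7]='$': occ=0, LF[7]=C('$')+0=0+0=0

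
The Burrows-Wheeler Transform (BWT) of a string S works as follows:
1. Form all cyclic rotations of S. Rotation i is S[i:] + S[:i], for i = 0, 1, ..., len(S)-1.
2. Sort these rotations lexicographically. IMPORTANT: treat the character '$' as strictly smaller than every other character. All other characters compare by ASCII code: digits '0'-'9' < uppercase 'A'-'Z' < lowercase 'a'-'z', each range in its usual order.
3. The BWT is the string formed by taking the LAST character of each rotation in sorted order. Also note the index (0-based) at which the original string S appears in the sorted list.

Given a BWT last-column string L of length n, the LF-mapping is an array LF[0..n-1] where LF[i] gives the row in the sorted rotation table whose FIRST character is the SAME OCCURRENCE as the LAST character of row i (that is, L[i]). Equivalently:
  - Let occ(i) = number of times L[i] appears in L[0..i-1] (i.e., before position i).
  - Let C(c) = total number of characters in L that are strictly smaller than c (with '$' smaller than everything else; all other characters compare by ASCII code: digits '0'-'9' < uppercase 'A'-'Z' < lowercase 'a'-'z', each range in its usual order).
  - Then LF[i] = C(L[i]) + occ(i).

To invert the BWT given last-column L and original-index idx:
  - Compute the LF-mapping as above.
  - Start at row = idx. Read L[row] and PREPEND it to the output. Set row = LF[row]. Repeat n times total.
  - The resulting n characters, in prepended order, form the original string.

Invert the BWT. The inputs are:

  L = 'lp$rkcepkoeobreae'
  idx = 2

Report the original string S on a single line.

LF mapping: 10 13 0 15 8 3 4 14 9 11 5 12 2 16 6 1 7
Walk LF starting at row 2, prepending L[row]:
  step 1: row=2, L[2]='$', prepend. Next row=LF[2]=0
  step 2: row=0, L[0]='l', prepend. Next row=LF[0]=10
  step 3: row=10, L[10]='e', prepend. Next row=LF[10]=5
  step 4: row=5, L[5]='c', prepend. Next row=LF[5]=3
  step 5: row=3, L[3]='r', prepend. Next row=LF[3]=15
  step 6: row=15, L[15]='a', prepend. Next row=LF[15]=1
  step 7: row=1, L[1]='p', prepend. Next row=LF[1]=13
  step 8: row=13, L[13]='r', prepend. Next row=LF[13]=16
  step 9: row=16, L[16]='e', prepend. Next row=LF[16]=7
  step 10: row=7, L[7]='p', prepend. Next row=LF[7]=14
  step 11: row=14, L[14]='e', prepend. Next row=LF[14]=6
  step 12: row=6, L[6]='e', prepend. Next row=LF[6]=4
  step 13: row=4, L[4]='k', prepend. Next row=LF[4]=8
  step 14: row=8, L[8]='k', prepend. Next row=LF[8]=9
  step 15: row=9, L[9]='o', prepend. Next row=LF[9]=11
  step 16: row=11, L[11]='o', prepend. Next row=LF[11]=12
  step 17: row=12, L[12]='b', prepend. Next row=LF[12]=2
Reversed output: bookkeeperparcel$

Answer: bookkeeperparcel$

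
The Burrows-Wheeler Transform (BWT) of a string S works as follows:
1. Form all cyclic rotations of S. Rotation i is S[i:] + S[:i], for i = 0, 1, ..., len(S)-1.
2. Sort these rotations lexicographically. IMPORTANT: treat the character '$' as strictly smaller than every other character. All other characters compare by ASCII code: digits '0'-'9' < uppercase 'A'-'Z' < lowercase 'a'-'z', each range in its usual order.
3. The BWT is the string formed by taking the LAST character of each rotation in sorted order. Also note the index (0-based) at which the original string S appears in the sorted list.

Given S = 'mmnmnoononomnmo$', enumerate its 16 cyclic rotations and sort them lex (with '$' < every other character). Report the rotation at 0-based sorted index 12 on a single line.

Answer: omnmo$mmnmnoonon

Derivation:
All 16 rotations (rotation i = S[i:]+S[:i]):
  rot[0] = mmnmnoononomnmo$
  rot[1] = mnmnoononomnmo$m
  rot[2] = nmnoononomnmo$mm
  rot[3] = mnoononomnmo$mmn
  rot[4] = noononomnmo$mmnm
  rot[5] = oononomnmo$mmnmn
  rot[6] = ononomnmo$mmnmno
  rot[7] = nonomnmo$mmnmnoo
  rot[8] = onomnmo$mmnmnoon
  rot[9] = nomnmo$mmnmnoono
  rot[10] = omnmo$mmnmnoonon
  rot[11] = mnmo$mmnmnoonono
  rot[12] = nmo$mmnmnoononom
  rot[13] = mo$mmnmnoononomn
  rot[14] = o$mmnmnoononomnm
  rot[15] = $mmnmnoononomnmo
Sorted (with $ < everything):
  sorted[0] = $mmnmnoononomnmo
  sorted[1] = mmnmnoononomnmo$
  sorted[2] = mnmnoononomnmo$m
  sorted[3] = mnmo$mmnmnoonono
  sorted[4] = mnoononomnmo$mmn
  sorted[5] = mo$mmnmnoononomn
  sorted[6] = nmnoononomnmo$mm
  sorted[7] = nmo$mmnmnoononom
  sorted[8] = nomnmo$mmnmnoono
  sorted[9] = nonomnmo$mmnmnoo
  sorted[10] = noononomnmo$mmnm
  sorted[11] = o$mmnmnoononomnm
  sorted[12] = omnmo$mmnmnoonon
  sorted[13] = onomnmo$mmnmnoon
  sorted[14] = ononomnmo$mmnmno
  sorted[15] = oononomnmo$mmnmn
sorted[12] = omnmo$mmnmnoonon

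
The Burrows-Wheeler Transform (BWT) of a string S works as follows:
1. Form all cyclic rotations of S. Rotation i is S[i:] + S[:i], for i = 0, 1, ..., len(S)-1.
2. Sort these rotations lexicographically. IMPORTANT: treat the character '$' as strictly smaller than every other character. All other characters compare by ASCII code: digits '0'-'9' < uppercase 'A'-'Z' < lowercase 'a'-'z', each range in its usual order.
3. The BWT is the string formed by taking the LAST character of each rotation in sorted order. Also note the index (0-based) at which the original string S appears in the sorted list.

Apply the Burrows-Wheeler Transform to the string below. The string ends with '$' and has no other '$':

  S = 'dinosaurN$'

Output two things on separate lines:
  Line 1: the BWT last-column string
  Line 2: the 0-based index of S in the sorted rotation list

Answer: Nrs$dinuoa
3

Derivation:
All 10 rotations (rotation i = S[i:]+S[:i]):
  rot[0] = dinosaurN$
  rot[1] = inosaurN$d
  rot[2] = nosaurN$di
  rot[3] = osaurN$din
  rot[4] = saurN$dino
  rot[5] = aurN$dinos
  rot[6] = urN$dinosa
  rot[7] = rN$dinosau
  rot[8] = N$dinosaur
  rot[9] = $dinosaurN
Sorted (with $ < everything):
  sorted[0] = $dinosaurN  (last char: 'N')
  sorted[1] = N$dinosaur  (last char: 'r')
  sorted[2] = aurN$dinos  (last char: 's')
  sorted[3] = dinosaurN$  (last char: '$')
  sorted[4] = inosaurN$d  (last char: 'd')
  sorted[5] = nosaurN$di  (last char: 'i')
  sorted[6] = osaurN$din  (last char: 'n')
  sorted[7] = rN$dinosau  (last char: 'u')
  sorted[8] = saurN$dino  (last char: 'o')
  sorted[9] = urN$dinosa  (last char: 'a')
Last column: Nrs$dinuoa
Original string S is at sorted index 3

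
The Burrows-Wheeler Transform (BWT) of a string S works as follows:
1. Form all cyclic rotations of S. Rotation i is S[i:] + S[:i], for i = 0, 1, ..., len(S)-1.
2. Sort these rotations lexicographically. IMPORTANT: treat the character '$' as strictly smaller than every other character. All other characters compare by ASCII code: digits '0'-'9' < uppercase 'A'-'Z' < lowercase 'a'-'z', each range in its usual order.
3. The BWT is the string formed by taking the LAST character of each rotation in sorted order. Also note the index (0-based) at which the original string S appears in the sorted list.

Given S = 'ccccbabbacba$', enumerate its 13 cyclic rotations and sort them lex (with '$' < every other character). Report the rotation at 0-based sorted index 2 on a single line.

All 13 rotations (rotation i = S[i:]+S[:i]):
  rot[0] = ccccbabbacba$
  rot[1] = cccbabbacba$c
  rot[2] = ccbabbacba$cc
  rot[3] = cbabbacba$ccc
  rot[4] = babbacba$cccc
  rot[5] = abbacba$ccccb
  rot[6] = bbacba$ccccba
  rot[7] = bacba$ccccbab
  rot[8] = acba$ccccbabb
  rot[9] = cba$ccccbabba
  rot[10] = ba$ccccbabbac
  rot[11] = a$ccccbabbacb
  rot[12] = $ccccbabbacba
Sorted (with $ < everything):
  sorted[0] = $ccccbabbacba
  sorted[1] = a$ccccbabbacb
  sorted[2] = abbacba$ccccb
  sorted[3] = acba$ccccbabb
  sorted[4] = ba$ccccbabbac
  sorted[5] = babbacba$cccc
  sorted[6] = bacba$ccccbab
  sorted[7] = bbacba$ccccba
  sorted[8] = cba$ccccbabba
  sorted[9] = cbabbacba$ccc
  sorted[10] = ccbabbacba$cc
  sorted[11] = cccbabbacba$c
  sorted[12] = ccccbabbacba$
sorted[2] = abbacba$ccccb

Answer: abbacba$ccccb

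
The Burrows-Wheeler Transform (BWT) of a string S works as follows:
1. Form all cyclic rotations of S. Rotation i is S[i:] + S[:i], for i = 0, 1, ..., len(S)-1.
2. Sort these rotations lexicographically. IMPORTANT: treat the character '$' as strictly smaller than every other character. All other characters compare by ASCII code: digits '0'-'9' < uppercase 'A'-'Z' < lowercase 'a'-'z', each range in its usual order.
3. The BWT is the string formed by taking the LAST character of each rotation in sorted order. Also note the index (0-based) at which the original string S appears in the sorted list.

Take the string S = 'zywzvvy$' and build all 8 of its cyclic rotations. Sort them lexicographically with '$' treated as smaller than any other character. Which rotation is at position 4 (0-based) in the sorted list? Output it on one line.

Answer: y$zywzvv

Derivation:
All 8 rotations (rotation i = S[i:]+S[:i]):
  rot[0] = zywzvvy$
  rot[1] = ywzvvy$z
  rot[2] = wzvvy$zy
  rot[3] = zvvy$zyw
  rot[4] = vvy$zywz
  rot[5] = vy$zywzv
  rot[6] = y$zywzvv
  rot[7] = $zywzvvy
Sorted (with $ < everything):
  sorted[0] = $zywzvvy
  sorted[1] = vvy$zywz
  sorted[2] = vy$zywzv
  sorted[3] = wzvvy$zy
  sorted[4] = y$zywzvv
  sorted[5] = ywzvvy$z
  sorted[6] = zvvy$zyw
  sorted[7] = zywzvvy$
sorted[4] = y$zywzvv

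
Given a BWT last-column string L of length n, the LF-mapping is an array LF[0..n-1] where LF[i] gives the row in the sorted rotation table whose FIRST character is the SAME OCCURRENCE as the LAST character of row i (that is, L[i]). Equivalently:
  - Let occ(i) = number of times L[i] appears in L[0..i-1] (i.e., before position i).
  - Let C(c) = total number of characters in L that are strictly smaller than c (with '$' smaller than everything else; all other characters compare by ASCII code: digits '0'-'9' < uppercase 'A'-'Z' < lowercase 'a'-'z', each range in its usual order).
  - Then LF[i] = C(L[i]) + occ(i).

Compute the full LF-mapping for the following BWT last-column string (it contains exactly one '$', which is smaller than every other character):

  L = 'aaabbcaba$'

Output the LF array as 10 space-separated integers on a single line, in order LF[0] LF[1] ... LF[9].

Answer: 1 2 3 6 7 9 4 8 5 0

Derivation:
Char counts: '$':1, 'a':5, 'b':3, 'c':1
C (first-col start): C('$')=0, C('a')=1, C('b')=6, C('c')=9
L[0]='a': occ=0, LF[0]=C('a')+0=1+0=1
L[1]='a': occ=1, LF[1]=C('a')+1=1+1=2
L[2]='a': occ=2, LF[2]=C('a')+2=1+2=3
L[3]='b': occ=0, LF[3]=C('b')+0=6+0=6
L[4]='b': occ=1, LF[4]=C('b')+1=6+1=7
L[5]='c': occ=0, LF[5]=C('c')+0=9+0=9
L[6]='a': occ=3, LF[6]=C('a')+3=1+3=4
L[7]='b': occ=2, LF[7]=C('b')+2=6+2=8
L[8]='a': occ=4, LF[8]=C('a')+4=1+4=5
L[9]='$': occ=0, LF[9]=C('$')+0=0+0=0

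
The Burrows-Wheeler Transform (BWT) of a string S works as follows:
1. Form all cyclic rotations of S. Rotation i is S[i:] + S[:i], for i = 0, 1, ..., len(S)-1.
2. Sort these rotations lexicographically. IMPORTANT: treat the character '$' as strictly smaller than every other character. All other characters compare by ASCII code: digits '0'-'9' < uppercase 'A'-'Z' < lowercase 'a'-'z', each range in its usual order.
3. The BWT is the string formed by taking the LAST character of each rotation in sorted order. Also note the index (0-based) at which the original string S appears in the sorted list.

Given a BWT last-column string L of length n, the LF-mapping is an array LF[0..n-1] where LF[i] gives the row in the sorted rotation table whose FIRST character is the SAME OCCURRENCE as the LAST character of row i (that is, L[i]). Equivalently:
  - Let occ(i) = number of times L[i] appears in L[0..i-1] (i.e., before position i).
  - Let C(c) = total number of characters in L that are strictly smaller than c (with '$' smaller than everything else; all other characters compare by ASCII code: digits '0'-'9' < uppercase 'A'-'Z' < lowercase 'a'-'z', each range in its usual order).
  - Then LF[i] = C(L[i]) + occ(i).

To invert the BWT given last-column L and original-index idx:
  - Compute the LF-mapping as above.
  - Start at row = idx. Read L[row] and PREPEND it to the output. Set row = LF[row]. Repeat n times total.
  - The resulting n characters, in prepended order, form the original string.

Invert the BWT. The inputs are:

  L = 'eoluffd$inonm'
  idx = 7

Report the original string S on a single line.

LF mapping: 2 10 6 12 3 4 1 0 5 8 11 9 7
Walk LF starting at row 7, prepending L[row]:
  step 1: row=7, L[7]='$', prepend. Next row=LF[7]=0
  step 2: row=0, L[0]='e', prepend. Next row=LF[0]=2
  step 3: row=2, L[2]='l', prepend. Next row=LF[2]=6
  step 4: row=6, L[6]='d', prepend. Next row=LF[6]=1
  step 5: row=1, L[1]='o', prepend. Next row=LF[1]=10
  step 6: row=10, L[10]='o', prepend. Next row=LF[10]=11
  step 7: row=11, L[11]='n', prepend. Next row=LF[11]=9
  step 8: row=9, L[9]='n', prepend. Next row=LF[9]=8
  step 9: row=8, L[8]='i', prepend. Next row=LF[8]=5
  step 10: row=5, L[5]='f', prepend. Next row=LF[5]=4
  step 11: row=4, L[4]='f', prepend. Next row=LF[4]=3
  step 12: row=3, L[3]='u', prepend. Next row=LF[3]=12
  step 13: row=12, L[12]='m', prepend. Next row=LF[12]=7
Reversed output: muffinnoodle$

Answer: muffinnoodle$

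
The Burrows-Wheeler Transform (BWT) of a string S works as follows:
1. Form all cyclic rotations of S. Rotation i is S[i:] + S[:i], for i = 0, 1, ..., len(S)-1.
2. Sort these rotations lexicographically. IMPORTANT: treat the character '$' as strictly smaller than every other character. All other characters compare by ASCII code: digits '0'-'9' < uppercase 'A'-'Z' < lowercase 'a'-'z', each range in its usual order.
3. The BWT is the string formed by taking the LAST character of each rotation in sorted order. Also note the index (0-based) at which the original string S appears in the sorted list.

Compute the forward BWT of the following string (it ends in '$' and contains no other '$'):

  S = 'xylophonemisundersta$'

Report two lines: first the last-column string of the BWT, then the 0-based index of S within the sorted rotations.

Answer: atnndpmyeuohloeriss$x
19

Derivation:
All 21 rotations (rotation i = S[i:]+S[:i]):
  rot[0] = xylophonemisundersta$
  rot[1] = ylophonemisundersta$x
  rot[2] = lophonemisundersta$xy
  rot[3] = ophonemisundersta$xyl
  rot[4] = phonemisundersta$xylo
  rot[5] = honemisundersta$xylop
  rot[6] = onemisundersta$xyloph
  rot[7] = nemisundersta$xylopho
  rot[8] = emisundersta$xylophon
  rot[9] = misundersta$xylophone
  rot[10] = isundersta$xylophonem
  rot[11] = sundersta$xylophonemi
  rot[12] = understa$xylophonemis
  rot[13] = ndersta$xylophonemisu
  rot[14] = dersta$xylophonemisun
  rot[15] = ersta$xylophonemisund
  rot[16] = rsta$xylophonemisunde
  rot[17] = sta$xylophonemisunder
  rot[18] = ta$xylophonemisunders
  rot[19] = a$xylophonemisunderst
  rot[20] = $xylophonemisundersta
Sorted (with $ < everything):
  sorted[0] = $xylophonemisundersta  (last char: 'a')
  sorted[1] = a$xylophonemisunderst  (last char: 't')
  sorted[2] = dersta$xylophonemisun  (last char: 'n')
  sorted[3] = emisundersta$xylophon  (last char: 'n')
  sorted[4] = ersta$xylophonemisund  (last char: 'd')
  sorted[5] = honemisundersta$xylop  (last char: 'p')
  sorted[6] = isundersta$xylophonem  (last char: 'm')
  sorted[7] = lophonemisundersta$xy  (last char: 'y')
  sorted[8] = misundersta$xylophone  (last char: 'e')
  sorted[9] = ndersta$xylophonemisu  (last char: 'u')
  sorted[10] = nemisundersta$xylopho  (last char: 'o')
  sorted[11] = onemisundersta$xyloph  (last char: 'h')
  sorted[12] = ophonemisundersta$xyl  (last char: 'l')
  sorted[13] = phonemisundersta$xylo  (last char: 'o')
  sorted[14] = rsta$xylophonemisunde  (last char: 'e')
  sorted[15] = sta$xylophonemisunder  (last char: 'r')
  sorted[16] = sundersta$xylophonemi  (last char: 'i')
  sorted[17] = ta$xylophonemisunders  (last char: 's')
  sorted[18] = understa$xylophonemis  (last char: 's')
  sorted[19] = xylophonemisundersta$  (last char: '$')
  sorted[20] = ylophonemisundersta$x  (last char: 'x')
Last column: atnndpmyeuohloeriss$x
Original string S is at sorted index 19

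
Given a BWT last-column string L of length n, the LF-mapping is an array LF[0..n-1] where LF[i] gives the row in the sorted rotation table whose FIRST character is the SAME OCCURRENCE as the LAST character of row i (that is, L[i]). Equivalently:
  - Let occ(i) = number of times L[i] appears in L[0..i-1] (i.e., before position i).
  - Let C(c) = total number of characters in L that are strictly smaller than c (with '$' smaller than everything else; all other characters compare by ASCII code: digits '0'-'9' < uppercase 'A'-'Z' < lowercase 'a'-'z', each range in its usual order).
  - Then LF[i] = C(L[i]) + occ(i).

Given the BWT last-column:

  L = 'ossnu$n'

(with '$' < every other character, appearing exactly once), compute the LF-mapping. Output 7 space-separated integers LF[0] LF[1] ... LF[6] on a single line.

Answer: 3 4 5 1 6 0 2

Derivation:
Char counts: '$':1, 'n':2, 'o':1, 's':2, 'u':1
C (first-col start): C('$')=0, C('n')=1, C('o')=3, C('s')=4, C('u')=6
L[0]='o': occ=0, LF[0]=C('o')+0=3+0=3
L[1]='s': occ=0, LF[1]=C('s')+0=4+0=4
L[2]='s': occ=1, LF[2]=C('s')+1=4+1=5
L[3]='n': occ=0, LF[3]=C('n')+0=1+0=1
L[4]='u': occ=0, LF[4]=C('u')+0=6+0=6
L[5]='$': occ=0, LF[5]=C('$')+0=0+0=0
L[6]='n': occ=1, LF[6]=C('n')+1=1+1=2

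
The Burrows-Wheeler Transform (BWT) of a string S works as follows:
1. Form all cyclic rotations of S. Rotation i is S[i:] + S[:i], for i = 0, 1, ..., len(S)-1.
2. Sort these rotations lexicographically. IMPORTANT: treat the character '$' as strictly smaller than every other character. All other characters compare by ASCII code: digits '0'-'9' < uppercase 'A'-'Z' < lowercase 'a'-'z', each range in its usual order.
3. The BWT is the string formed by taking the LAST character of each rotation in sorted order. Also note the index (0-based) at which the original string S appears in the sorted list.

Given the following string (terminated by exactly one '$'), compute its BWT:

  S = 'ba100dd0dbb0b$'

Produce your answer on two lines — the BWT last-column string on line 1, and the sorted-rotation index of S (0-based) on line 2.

Answer: b1bd0ab0b$dd00
9

Derivation:
All 14 rotations (rotation i = S[i:]+S[:i]):
  rot[0] = ba100dd0dbb0b$
  rot[1] = a100dd0dbb0b$b
  rot[2] = 100dd0dbb0b$ba
  rot[3] = 00dd0dbb0b$ba1
  rot[4] = 0dd0dbb0b$ba10
  rot[5] = dd0dbb0b$ba100
  rot[6] = d0dbb0b$ba100d
  rot[7] = 0dbb0b$ba100dd
  rot[8] = dbb0b$ba100dd0
  rot[9] = bb0b$ba100dd0d
  rot[10] = b0b$ba100dd0db
  rot[11] = 0b$ba100dd0dbb
  rot[12] = b$ba100dd0dbb0
  rot[13] = $ba100dd0dbb0b
Sorted (with $ < everything):
  sorted[0] = $ba100dd0dbb0b  (last char: 'b')
  sorted[1] = 00dd0dbb0b$ba1  (last char: '1')
  sorted[2] = 0b$ba100dd0dbb  (last char: 'b')
  sorted[3] = 0dbb0b$ba100dd  (last char: 'd')
  sorted[4] = 0dd0dbb0b$ba10  (last char: '0')
  sorted[5] = 100dd0dbb0b$ba  (last char: 'a')
  sorted[6] = a100dd0dbb0b$b  (last char: 'b')
  sorted[7] = b$ba100dd0dbb0  (last char: '0')
  sorted[8] = b0b$ba100dd0db  (last char: 'b')
  sorted[9] = ba100dd0dbb0b$  (last char: '$')
  sorted[10] = bb0b$ba100dd0d  (last char: 'd')
  sorted[11] = d0dbb0b$ba100d  (last char: 'd')
  sorted[12] = dbb0b$ba100dd0  (last char: '0')
  sorted[13] = dd0dbb0b$ba100  (last char: '0')
Last column: b1bd0ab0b$dd00
Original string S is at sorted index 9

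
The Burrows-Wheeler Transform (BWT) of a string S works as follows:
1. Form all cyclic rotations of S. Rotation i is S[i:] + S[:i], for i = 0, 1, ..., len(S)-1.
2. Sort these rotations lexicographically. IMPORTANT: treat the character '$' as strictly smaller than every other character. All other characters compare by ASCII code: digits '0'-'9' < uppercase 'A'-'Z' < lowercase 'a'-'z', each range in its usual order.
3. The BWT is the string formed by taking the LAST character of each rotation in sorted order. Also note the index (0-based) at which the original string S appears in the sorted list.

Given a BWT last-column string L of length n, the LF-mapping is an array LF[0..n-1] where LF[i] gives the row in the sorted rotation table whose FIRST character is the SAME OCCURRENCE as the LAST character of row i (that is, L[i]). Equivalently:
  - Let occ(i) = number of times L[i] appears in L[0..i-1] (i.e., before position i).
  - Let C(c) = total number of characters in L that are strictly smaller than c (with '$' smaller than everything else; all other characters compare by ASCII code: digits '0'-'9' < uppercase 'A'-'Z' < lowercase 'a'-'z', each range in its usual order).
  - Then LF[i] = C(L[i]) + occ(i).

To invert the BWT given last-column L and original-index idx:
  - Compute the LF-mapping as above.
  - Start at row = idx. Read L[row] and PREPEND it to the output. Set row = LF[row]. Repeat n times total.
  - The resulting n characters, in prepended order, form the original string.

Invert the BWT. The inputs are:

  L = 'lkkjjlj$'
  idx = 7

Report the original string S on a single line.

LF mapping: 6 4 5 1 2 7 3 0
Walk LF starting at row 7, prepending L[row]:
  step 1: row=7, L[7]='$', prepend. Next row=LF[7]=0
  step 2: row=0, L[0]='l', prepend. Next row=LF[0]=6
  step 3: row=6, L[6]='j', prepend. Next row=LF[6]=3
  step 4: row=3, L[3]='j', prepend. Next row=LF[3]=1
  step 5: row=1, L[1]='k', prepend. Next row=LF[1]=4
  step 6: row=4, L[4]='j', prepend. Next row=LF[4]=2
  step 7: row=2, L[2]='k', prepend. Next row=LF[2]=5
  step 8: row=5, L[5]='l', prepend. Next row=LF[5]=7
Reversed output: lkjkjjl$

Answer: lkjkjjl$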